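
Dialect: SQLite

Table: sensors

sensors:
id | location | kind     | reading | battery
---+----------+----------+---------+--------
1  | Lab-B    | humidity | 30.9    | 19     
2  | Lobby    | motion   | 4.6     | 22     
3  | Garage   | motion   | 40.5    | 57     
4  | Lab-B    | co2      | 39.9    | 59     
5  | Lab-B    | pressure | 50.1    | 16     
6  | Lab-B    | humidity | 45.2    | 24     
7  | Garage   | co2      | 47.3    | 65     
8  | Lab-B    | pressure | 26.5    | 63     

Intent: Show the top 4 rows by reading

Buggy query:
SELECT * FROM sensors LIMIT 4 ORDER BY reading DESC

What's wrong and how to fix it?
Bug: ORDER BY cannot follow LIMIT; LIMIT is the final clause

Fix: Swap the clauses: ORDER BY first, then LIMIT

Corrected query:
SELECT * FROM sensors ORDER BY reading DESC LIMIT 4

Result:
id | location | kind     | reading | battery
---+----------+----------+---------+--------
5  | Lab-B    | pressure | 50.1    | 16     
7  | Garage   | co2      | 47.3    | 65     
6  | Lab-B    | humidity | 45.2    | 24     
3  | Garage   | motion   | 40.5    | 57     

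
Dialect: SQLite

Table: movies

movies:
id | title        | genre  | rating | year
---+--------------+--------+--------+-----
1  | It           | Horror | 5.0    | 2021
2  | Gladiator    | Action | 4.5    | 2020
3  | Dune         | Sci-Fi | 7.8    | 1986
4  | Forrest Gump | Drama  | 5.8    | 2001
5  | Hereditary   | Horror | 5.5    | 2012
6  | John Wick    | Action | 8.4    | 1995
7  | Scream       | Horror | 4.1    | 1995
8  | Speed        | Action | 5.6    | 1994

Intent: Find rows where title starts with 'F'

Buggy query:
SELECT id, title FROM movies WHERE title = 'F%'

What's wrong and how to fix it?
Bug: '=' compares the literal string including the % character; pattern matching needs LIKE

Fix: Use LIKE for wildcard pattern matching

Corrected query:
SELECT id, title FROM movies WHERE title LIKE 'F%'

Result:
id | title       
---+-------------
4  | Forrest Gump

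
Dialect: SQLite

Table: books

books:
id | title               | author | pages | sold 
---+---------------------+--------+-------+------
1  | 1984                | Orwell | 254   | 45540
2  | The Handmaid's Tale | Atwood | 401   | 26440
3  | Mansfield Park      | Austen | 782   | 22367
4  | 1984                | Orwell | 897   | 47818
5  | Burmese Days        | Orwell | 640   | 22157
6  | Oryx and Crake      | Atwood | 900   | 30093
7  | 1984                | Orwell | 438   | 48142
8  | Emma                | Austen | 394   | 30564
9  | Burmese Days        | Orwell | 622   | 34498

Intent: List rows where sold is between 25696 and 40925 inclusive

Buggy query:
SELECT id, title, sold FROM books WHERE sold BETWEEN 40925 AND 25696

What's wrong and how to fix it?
Bug: BETWEEN expects the lower bound first; with 40925 AND 25696 the range is empty

Fix: Write BETWEEN 25696 AND 40925

Corrected query:
SELECT id, title, sold FROM books WHERE sold BETWEEN 25696 AND 40925

Result:
id | title               | sold 
---+---------------------+------
2  | The Handmaid's Tale | 26440
6  | Oryx and Crake      | 30093
8  | Emma                | 30564
9  | Burmese Days        | 34498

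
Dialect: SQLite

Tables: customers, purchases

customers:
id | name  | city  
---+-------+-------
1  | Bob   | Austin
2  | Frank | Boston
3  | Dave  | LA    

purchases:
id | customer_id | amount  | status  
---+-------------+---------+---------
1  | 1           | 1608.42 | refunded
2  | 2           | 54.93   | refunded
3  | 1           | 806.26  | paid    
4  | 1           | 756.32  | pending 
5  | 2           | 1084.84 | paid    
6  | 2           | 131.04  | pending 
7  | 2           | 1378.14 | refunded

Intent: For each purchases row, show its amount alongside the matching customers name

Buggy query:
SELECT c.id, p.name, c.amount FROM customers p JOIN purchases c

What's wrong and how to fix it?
Bug: JOIN with no ON clause produces a cartesian product; every purchases row pairs with every customers row

Fix: Add ON c.customer_id = p.id to the JOIN

Corrected query:
SELECT c.id, p.name, c.amount FROM customers p JOIN purchases c ON c.customer_id = p.id

Result:
id | name  | amount 
---+-------+--------
1  | Bob   | 1608.42
2  | Frank | 54.93  
3  | Bob   | 806.26 
4  | Bob   | 756.32 
5  | Frank | 1084.84
6  | Frank | 131.04 
7  | Frank | 1378.14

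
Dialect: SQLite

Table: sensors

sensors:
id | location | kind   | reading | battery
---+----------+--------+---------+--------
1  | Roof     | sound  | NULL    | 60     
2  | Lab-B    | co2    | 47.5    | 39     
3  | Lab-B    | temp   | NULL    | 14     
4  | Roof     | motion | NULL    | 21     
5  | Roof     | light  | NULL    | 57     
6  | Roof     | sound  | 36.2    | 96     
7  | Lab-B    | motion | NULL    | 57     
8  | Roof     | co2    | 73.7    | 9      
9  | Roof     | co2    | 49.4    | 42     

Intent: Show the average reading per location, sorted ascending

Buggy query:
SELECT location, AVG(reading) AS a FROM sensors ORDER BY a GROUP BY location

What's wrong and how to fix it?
Bug: ORDER BY appears before GROUP BY; SQL clause order requires GROUP BY first

Fix: Move ORDER BY to the end, after GROUP BY

Corrected query:
SELECT location, AVG(reading) AS a FROM sensors GROUP BY location ORDER BY a

Result:
location | a   
---------+-----
Lab-B    | 47.5
Roof     | 53.1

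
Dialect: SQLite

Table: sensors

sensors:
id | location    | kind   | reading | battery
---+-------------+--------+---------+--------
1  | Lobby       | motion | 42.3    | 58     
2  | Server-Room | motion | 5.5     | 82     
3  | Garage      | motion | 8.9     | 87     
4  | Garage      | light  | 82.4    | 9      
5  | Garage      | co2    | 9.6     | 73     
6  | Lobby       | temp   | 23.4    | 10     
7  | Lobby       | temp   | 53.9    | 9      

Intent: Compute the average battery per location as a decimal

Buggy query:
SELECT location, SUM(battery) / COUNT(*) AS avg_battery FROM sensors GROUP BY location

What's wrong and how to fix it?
Bug: Both operands are integers, so '/' performs integer division and truncates

Fix: Cast one side to REAL so the division keeps the fractional part

Corrected query:
SELECT location, SUM(battery) * 1.0 / COUNT(*) AS avg_battery FROM sensors GROUP BY location

Result:
location    | avg_battery
------------+------------
Garage      | 56.333333  
Lobby       | 25.666667  
Server-Room | 82         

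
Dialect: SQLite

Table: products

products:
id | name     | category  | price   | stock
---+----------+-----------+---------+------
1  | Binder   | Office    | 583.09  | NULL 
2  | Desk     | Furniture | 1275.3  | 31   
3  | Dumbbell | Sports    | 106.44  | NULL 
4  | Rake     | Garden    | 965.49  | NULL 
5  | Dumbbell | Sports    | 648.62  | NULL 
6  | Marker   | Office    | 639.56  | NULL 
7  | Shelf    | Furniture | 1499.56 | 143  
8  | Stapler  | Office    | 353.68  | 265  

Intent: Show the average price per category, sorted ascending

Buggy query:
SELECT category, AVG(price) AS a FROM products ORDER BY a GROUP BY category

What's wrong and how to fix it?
Bug: ORDER BY appears before GROUP BY; SQL clause order requires GROUP BY first

Fix: Reorder: SELECT … FROM … GROUP BY … ORDER BY …

Corrected query:
SELECT category, AVG(price) AS a FROM products GROUP BY category ORDER BY a

Result:
category  | a         
----------+-----------
Sports    | 377.53    
Office    | 525.443333
Garden    | 965.49    
Furniture | 1387.43   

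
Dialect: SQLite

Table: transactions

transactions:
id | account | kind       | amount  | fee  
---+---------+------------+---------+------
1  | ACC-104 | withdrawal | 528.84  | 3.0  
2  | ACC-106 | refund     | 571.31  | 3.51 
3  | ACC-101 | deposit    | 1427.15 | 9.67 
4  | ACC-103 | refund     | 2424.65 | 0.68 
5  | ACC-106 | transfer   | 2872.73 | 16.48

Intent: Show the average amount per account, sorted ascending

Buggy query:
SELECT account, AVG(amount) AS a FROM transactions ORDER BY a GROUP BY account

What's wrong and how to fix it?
Bug: GROUP BY must precede ORDER BY

Fix: Reorder: SELECT … FROM … GROUP BY … ORDER BY …

Corrected query:
SELECT account, AVG(amount) AS a FROM transactions GROUP BY account ORDER BY a

Result:
account | a      
--------+--------
ACC-104 | 528.84 
ACC-101 | 1427.15
ACC-106 | 1722.02
ACC-103 | 2424.65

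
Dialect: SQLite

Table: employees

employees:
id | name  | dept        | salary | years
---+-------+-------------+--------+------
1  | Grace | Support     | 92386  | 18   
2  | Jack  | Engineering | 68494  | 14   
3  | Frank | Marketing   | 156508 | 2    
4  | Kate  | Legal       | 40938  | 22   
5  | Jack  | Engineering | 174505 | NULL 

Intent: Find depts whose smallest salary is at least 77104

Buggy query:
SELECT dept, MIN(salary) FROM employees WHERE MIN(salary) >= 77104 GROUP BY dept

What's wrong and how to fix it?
Bug: MIN() in WHERE is a misuse of aggregate

Fix: Use HAVING for the per-group MIN condition

Corrected query:
SELECT dept, MIN(salary) FROM employees GROUP BY dept HAVING MIN(salary) >= 77104

Result:
dept      | MIN(salary)
----------+------------
Marketing | 156508     
Support   | 92386      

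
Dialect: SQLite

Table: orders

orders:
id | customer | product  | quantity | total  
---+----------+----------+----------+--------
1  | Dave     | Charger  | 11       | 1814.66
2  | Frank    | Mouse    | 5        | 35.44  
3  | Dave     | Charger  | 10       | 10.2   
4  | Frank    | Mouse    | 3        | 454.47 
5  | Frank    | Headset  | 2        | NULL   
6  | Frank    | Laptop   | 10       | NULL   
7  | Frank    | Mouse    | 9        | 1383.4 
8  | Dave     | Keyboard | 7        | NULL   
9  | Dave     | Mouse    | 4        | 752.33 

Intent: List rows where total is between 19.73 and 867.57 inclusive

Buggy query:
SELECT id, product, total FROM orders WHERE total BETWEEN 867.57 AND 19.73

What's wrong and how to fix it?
Bug: BETWEEN expects the lower bound first; with 867.57 AND 19.73 the range is empty

Fix: Swap the bounds so the smaller value comes first

Corrected query:
SELECT id, product, total FROM orders WHERE total BETWEEN 19.73 AND 867.57

Result:
id | product | total 
---+---------+-------
2  | Mouse   | 35.44 
4  | Mouse   | 454.47
9  | Mouse   | 752.33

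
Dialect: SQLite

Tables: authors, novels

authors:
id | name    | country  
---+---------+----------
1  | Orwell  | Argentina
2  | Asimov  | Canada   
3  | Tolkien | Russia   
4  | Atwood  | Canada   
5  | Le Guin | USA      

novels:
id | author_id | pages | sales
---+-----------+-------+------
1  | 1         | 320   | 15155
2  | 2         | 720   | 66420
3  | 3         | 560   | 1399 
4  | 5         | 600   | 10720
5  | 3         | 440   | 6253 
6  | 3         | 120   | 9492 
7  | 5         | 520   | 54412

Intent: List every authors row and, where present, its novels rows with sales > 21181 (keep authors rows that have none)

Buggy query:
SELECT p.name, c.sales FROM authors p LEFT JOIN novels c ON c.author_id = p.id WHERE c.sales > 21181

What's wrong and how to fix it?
Bug: Filtering c.sales in WHERE discards the NULL rows produced by LEFT JOIN, turning it into an inner join

Fix: Move the right-table condition into the ON clause so unmatched parents are kept

Corrected query:
SELECT p.name, c.sales FROM authors p LEFT JOIN novels c ON c.author_id = p.id AND c.sales > 21181

Result:
name    | sales
--------+------
Orwell  | NULL 
Asimov  | 66420
Tolkien | NULL 
Atwood  | NULL 
Le Guin | 54412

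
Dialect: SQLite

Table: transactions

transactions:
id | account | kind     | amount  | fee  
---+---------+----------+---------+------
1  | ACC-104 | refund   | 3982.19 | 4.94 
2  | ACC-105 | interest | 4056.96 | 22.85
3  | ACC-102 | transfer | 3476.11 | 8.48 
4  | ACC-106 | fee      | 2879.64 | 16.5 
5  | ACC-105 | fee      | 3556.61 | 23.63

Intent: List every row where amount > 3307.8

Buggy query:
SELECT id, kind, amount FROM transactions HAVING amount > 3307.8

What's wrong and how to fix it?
Bug: This is a non-aggregate query (no GROUP BY, no aggregates), so in SQLite the HAVING clause is invalid here; a row-level condition belongs in WHERE

Fix: Replace HAVING with WHERE since the condition applies to individual rows

Corrected query:
SELECT id, kind, amount FROM transactions WHERE amount > 3307.8

Result:
id | kind     | amount 
---+----------+--------
1  | refund   | 3982.19
2  | interest | 4056.96
3  | transfer | 3476.11
5  | fee      | 3556.61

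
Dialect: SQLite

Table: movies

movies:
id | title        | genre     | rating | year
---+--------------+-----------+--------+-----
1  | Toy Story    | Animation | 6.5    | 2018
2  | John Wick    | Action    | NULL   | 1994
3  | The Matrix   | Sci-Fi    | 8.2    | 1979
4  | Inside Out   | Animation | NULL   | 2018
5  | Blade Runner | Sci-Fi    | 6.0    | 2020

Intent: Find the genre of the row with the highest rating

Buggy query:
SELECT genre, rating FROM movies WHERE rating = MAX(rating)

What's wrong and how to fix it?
Bug: MAX(rating) is an aggregate and cannot be used directly in WHERE

Fix: Wrap MAX in a scalar subquery so WHERE compares against a single value

Corrected query:
SELECT genre, rating FROM movies WHERE rating = (SELECT MAX(rating) FROM movies)

Result:
genre  | rating
-------+-------
Sci-Fi | 8.2   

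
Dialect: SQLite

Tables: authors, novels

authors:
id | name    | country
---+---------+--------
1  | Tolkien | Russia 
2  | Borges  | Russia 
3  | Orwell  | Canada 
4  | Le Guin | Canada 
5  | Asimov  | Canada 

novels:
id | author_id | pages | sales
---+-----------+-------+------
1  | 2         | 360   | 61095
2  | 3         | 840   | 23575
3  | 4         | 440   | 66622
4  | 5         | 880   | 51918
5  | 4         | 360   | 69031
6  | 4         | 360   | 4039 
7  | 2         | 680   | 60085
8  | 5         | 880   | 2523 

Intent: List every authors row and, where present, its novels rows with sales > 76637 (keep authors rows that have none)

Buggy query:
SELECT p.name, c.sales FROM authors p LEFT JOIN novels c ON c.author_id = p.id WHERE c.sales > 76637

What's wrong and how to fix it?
Bug: Filtering c.sales in WHERE discards the NULL rows produced by LEFT JOIN, turning it into an inner join

Fix: Put 'c.sales > 76637' in the JOIN's ON clause instead of WHERE

Corrected query:
SELECT p.name, c.sales FROM authors p LEFT JOIN novels c ON c.author_id = p.id AND c.sales > 76637

Result:
name    | sales
--------+------
Tolkien | NULL 
Borges  | NULL 
Orwell  | NULL 
Le Guin | NULL 
Asimov  | NULL 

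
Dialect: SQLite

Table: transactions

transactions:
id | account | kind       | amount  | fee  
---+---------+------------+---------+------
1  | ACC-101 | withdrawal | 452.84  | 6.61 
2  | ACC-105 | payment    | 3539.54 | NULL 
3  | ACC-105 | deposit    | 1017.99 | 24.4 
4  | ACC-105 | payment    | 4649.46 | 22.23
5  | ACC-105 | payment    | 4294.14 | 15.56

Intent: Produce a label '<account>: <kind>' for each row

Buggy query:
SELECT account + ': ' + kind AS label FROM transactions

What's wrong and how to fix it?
Bug: SQLite uses || for string concatenation; + coerces text to numbers (yielding 0)

Fix: Use the || operator for string concatenation

Corrected query:
SELECT account || ': ' || kind AS label FROM transactions

Result:
label              
-------------------
ACC-101: withdrawal
ACC-105: payment   
ACC-105: deposit   
ACC-105: payment   
ACC-105: payment   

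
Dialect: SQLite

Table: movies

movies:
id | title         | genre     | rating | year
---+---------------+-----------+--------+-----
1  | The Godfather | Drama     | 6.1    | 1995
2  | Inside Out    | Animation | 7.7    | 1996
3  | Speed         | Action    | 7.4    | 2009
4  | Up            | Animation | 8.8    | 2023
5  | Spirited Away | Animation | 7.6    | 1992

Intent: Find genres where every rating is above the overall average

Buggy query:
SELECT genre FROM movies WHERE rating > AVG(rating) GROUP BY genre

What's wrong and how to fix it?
Bug: WHERE evaluates per row before aggregation, so AVG() is unavailable

Fix: Use a subquery for AVG and a HAVING MIN(...) filter so the condition holds for every row in the group

Corrected query:
SELECT genre FROM movies GROUP BY genre HAVING MIN(rating) > (SELECT AVG(rating) FROM movies)

Result:
genre    
---------
Animation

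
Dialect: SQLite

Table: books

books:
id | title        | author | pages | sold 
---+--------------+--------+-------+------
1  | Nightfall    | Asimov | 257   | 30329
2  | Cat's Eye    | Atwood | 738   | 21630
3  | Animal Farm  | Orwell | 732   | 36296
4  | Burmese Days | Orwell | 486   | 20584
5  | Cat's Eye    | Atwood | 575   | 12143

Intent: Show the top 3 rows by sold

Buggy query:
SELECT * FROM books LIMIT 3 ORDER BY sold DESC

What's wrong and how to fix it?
Bug: LIMIT must come after ORDER BY

Fix: Sort with ORDER BY, then apply LIMIT

Corrected query:
SELECT * FROM books ORDER BY sold DESC LIMIT 3

Result:
id | title       | author | pages | sold 
---+-------------+--------+-------+------
3  | Animal Farm | Orwell | 732   | 36296
1  | Nightfall   | Asimov | 257   | 30329
2  | Cat's Eye   | Atwood | 738   | 21630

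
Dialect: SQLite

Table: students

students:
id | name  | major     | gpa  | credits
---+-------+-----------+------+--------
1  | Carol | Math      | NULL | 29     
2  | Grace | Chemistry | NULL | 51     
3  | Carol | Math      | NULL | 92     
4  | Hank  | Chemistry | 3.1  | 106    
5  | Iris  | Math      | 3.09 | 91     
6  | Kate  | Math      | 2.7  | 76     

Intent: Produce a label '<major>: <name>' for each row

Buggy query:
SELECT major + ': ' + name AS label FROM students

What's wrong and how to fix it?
Bug: '+' is numeric addition; on text columns SQLite converts them to 0 instead of concatenating

Fix: Use the || operator for string concatenation

Corrected query:
SELECT major || ': ' || name AS label FROM students

Result:
label           
----------------
Math: Carol     
Chemistry: Grace
Math: Carol     
Chemistry: Hank 
Math: Iris      
Math: Kate      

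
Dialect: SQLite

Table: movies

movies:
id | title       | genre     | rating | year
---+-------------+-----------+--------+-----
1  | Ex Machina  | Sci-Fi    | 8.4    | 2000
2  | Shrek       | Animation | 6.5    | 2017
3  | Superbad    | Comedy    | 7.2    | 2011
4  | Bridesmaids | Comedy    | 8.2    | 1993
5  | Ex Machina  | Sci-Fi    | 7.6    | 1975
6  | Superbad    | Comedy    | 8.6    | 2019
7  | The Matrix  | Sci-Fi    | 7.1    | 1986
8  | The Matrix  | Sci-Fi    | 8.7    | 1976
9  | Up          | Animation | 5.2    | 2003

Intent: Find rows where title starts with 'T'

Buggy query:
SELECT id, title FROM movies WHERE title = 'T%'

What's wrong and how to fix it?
Bug: Wildcards only work with LIKE; '=' treats '%' as a literal character

Fix: Replace '=' with LIKE so 'T%' is treated as a pattern

Corrected query:
SELECT id, title FROM movies WHERE title LIKE 'T%'

Result:
id | title     
---+-----------
7  | The Matrix
8  | The Matrix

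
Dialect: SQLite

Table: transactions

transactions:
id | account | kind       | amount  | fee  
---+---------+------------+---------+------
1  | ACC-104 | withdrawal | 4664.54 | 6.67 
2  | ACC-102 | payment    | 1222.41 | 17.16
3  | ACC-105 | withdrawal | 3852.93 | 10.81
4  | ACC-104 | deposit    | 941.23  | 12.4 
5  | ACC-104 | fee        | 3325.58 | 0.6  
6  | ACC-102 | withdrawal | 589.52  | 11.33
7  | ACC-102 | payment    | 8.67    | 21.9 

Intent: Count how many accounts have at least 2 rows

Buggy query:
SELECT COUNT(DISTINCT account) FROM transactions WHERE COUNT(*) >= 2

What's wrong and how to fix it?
Bug: WHERE filters individual rows, not groups, so a group-level COUNT is invalid there

Fix: Use a subquery that GROUPs and filters with HAVING, then count its rows

Corrected query:
SELECT COUNT(*) FROM (SELECT account FROM transactions GROUP BY account HAVING COUNT(*) >= 2)

Result:
COUNT(*)
--------
2       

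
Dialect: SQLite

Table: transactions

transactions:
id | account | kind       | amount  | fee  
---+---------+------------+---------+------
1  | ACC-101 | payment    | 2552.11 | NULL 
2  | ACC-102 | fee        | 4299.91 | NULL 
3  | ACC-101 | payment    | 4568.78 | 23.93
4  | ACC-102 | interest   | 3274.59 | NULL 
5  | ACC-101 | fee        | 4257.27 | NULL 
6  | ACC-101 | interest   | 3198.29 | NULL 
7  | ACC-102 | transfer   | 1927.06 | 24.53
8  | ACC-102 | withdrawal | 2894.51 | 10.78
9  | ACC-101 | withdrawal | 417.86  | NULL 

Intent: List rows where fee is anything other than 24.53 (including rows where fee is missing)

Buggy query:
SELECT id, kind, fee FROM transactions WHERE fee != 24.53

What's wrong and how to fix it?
Bug: Inequality against NULL is unknown, not true; rows with NULL are dropped

Fix: Handle NULL separately with IS NULL alongside the inequality

Corrected query:
SELECT id, kind, fee FROM transactions WHERE fee != 24.53 OR fee IS NULL

Result:
id | kind       | fee  
---+------------+------
1  | payment    | NULL 
2  | fee        | NULL 
3  | payment    | 23.93
4  | interest   | NULL 
5  | fee        | NULL 
6  | interest   | NULL 
8  | withdrawal | 10.78
9  | withdrawal | NULL 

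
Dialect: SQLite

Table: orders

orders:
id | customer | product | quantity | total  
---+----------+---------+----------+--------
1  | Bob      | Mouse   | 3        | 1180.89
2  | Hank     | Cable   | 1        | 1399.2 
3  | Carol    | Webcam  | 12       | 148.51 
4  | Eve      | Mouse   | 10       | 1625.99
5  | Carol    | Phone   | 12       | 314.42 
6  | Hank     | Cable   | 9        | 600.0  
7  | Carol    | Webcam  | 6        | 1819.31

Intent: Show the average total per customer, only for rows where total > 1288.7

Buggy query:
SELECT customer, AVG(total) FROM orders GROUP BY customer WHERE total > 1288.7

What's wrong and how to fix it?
Bug: WHERE cannot follow GROUP BY

Fix: Move the WHERE clause before GROUP BY

Corrected query:
SELECT customer, AVG(total) FROM orders WHERE total > 1288.7 GROUP BY customer

Result:
customer | AVG(total)
---------+-----------
Carol    | 1819.31   
Eve      | 1625.99   
Hank     | 1399.2    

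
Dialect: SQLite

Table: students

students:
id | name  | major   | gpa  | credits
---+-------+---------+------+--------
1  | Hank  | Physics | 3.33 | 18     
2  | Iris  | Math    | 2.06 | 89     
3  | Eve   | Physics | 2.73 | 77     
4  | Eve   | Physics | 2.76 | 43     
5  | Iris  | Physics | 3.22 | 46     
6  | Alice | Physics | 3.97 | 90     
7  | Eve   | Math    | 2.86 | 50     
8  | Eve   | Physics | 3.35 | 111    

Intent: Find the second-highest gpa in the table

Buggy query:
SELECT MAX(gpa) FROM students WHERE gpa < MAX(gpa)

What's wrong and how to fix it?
Bug: MAX(gpa) on the right of the comparison is an aggregate-in-WHERE error

Fix: Compute the overall MAX in a subquery, then take MAX of rows below it

Corrected query:
SELECT MAX(gpa) FROM students WHERE gpa < (SELECT MAX(gpa) FROM students)

Result:
MAX(gpa)
--------
3.35    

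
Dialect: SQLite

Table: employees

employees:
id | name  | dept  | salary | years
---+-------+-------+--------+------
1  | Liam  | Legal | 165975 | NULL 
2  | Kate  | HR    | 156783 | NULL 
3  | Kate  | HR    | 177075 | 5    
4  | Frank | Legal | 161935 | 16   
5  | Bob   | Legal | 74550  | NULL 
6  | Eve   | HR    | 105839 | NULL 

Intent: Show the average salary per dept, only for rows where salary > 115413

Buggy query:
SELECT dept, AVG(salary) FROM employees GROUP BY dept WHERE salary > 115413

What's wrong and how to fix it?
Bug: WHERE cannot follow GROUP BY

Fix: Move the WHERE clause before GROUP BY

Corrected query:
SELECT dept, AVG(salary) FROM employees WHERE salary > 115413 GROUP BY dept

Result:
dept  | AVG(salary)
------+------------
HR    | 166929     
Legal | 163955     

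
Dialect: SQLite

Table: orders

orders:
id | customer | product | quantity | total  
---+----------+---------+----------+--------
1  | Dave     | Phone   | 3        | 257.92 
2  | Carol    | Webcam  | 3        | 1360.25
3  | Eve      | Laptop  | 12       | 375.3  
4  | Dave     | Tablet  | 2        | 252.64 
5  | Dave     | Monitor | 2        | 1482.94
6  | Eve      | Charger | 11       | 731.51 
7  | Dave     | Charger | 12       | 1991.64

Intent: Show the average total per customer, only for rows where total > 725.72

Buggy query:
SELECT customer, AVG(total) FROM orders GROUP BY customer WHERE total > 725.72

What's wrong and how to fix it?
Bug: WHERE cannot follow GROUP BY

Fix: Place WHERE between FROM and GROUP BY

Corrected query:
SELECT customer, AVG(total) FROM orders WHERE total > 725.72 GROUP BY customer

Result:
customer | AVG(total)
---------+-----------
Carol    | 1360.25   
Dave     | 1737.29   
Eve      | 731.51    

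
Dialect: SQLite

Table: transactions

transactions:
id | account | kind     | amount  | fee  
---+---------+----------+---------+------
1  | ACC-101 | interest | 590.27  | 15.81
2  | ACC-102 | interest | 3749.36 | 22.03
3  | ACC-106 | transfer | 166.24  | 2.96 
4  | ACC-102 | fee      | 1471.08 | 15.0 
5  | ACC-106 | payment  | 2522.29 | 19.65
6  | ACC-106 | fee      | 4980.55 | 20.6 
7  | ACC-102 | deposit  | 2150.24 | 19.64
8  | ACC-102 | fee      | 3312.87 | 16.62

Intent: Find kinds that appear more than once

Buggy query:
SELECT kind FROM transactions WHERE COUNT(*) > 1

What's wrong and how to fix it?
Bug: WHERE can't reference COUNT(*); aggregates are computed after WHERE

Fix: GROUP BY kind, then filter groups with HAVING COUNT(*) > 1

Corrected query:
SELECT kind FROM transactions GROUP BY kind HAVING COUNT(*) > 1

Result:
kind    
--------
fee     
interest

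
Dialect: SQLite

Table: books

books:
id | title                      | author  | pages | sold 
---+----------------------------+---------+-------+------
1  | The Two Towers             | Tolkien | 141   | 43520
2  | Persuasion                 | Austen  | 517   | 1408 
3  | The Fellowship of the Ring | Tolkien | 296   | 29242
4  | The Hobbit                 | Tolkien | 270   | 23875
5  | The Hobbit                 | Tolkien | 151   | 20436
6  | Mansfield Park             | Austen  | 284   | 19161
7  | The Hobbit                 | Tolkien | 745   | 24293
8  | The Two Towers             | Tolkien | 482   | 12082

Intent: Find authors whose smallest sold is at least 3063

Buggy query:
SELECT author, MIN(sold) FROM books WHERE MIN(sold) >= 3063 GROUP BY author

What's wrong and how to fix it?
Bug: Aggregates like MIN are computed per group after WHERE runs

Fix: Use HAVING for the per-group MIN condition

Corrected query:
SELECT author, MIN(sold) FROM books GROUP BY author HAVING MIN(sold) >= 3063

Result:
author  | MIN(sold)
--------+----------
Tolkien | 12082    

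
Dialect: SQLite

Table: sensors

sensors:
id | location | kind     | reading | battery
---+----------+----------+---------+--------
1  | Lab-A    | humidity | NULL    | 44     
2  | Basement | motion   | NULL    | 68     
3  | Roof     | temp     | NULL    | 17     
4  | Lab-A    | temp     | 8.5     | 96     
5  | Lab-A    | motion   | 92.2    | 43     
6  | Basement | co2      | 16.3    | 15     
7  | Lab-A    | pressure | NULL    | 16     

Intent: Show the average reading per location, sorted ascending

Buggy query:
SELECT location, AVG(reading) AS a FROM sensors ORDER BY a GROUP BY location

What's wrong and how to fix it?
Bug: ORDER BY appears before GROUP BY; SQL clause order requires GROUP BY first

Fix: Move ORDER BY to the end, after GROUP BY

Corrected query:
SELECT location, AVG(reading) AS a FROM sensors GROUP BY location ORDER BY a

Result:
location | a    
---------+------
Roof     | NULL 
Basement | 16.3 
Lab-A    | 50.35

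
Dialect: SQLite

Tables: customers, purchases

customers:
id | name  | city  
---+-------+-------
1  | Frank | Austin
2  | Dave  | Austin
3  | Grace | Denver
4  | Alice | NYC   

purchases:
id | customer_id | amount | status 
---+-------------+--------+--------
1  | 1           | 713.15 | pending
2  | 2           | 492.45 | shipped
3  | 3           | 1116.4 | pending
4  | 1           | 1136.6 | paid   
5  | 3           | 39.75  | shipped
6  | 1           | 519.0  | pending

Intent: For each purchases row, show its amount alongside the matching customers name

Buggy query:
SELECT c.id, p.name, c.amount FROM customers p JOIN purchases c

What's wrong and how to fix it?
Bug: JOIN with no ON clause produces a cartesian product; every purchases row pairs with every customers row

Fix: Specify the join condition linking the foreign key to the parent id

Corrected query:
SELECT c.id, p.name, c.amount FROM customers p JOIN purchases c ON c.customer_id = p.id

Result:
id | name  | amount
---+-------+-------
1  | Frank | 713.15
2  | Dave  | 492.45
3  | Grace | 1116.4
4  | Frank | 1136.6
5  | Grace | 39.75 
6  | Frank | 519   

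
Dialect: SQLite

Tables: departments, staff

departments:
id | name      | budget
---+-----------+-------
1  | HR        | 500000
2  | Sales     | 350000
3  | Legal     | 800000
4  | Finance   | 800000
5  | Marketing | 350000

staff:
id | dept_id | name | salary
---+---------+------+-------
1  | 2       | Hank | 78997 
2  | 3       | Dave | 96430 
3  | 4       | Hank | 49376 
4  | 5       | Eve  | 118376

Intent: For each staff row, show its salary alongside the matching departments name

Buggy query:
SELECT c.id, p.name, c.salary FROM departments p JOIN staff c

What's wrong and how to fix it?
Bug: Missing join condition: each staff row is matched to all departments rows instead of just its own

Fix: Add ON c.dept_id = p.id to the JOIN

Corrected query:
SELECT c.id, p.name, c.salary FROM departments p JOIN staff c ON c.dept_id = p.id

Result:
id | name      | salary
---+-----------+-------
1  | Sales     | 78997 
2  | Legal     | 96430 
3  | Finance   | 49376 
4  | Marketing | 118376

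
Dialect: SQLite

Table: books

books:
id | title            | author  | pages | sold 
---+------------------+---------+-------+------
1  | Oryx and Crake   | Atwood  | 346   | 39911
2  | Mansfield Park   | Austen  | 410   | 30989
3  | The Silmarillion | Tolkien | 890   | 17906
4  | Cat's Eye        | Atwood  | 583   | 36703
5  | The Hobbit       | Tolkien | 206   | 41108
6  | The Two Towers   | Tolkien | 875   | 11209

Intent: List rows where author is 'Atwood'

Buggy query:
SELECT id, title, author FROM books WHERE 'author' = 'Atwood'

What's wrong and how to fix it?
Bug: Single quotes denote string literals in SQL; the column name is being compared as a constant string

Fix: Reference the column as author without single quotes

Corrected query:
SELECT id, title, author FROM books WHERE author = 'Atwood'

Result:
id | title          | author
---+----------------+-------
1  | Oryx and Crake | Atwood
4  | Cat's Eye      | Atwood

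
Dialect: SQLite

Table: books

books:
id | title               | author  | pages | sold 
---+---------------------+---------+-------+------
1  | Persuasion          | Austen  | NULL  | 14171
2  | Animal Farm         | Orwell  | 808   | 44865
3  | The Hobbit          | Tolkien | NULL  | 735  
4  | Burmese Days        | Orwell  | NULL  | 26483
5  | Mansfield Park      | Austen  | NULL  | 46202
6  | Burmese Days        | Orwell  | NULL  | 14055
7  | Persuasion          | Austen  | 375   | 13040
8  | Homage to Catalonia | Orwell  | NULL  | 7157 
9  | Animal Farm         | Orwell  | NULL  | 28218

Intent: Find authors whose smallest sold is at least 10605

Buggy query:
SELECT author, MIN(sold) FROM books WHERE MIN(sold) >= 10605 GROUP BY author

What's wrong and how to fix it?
Bug: Aggregates like MIN are computed per group after WHERE runs

Fix: Replace WHERE with HAVING after the GROUP BY

Corrected query:
SELECT author, MIN(sold) FROM books GROUP BY author HAVING MIN(sold) >= 10605

Result:
author | MIN(sold)
-------+----------
Austen | 13040    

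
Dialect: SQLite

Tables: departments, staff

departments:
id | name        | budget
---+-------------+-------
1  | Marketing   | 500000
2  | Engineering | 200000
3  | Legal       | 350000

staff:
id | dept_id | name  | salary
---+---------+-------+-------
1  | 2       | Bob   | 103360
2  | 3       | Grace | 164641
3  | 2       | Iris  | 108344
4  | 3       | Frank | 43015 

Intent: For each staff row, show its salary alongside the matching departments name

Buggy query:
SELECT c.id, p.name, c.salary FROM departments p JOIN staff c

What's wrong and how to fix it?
Bug: Missing join condition: each staff row is matched to all departments rows instead of just its own

Fix: Specify the join condition linking the foreign key to the parent id

Corrected query:
SELECT c.id, p.name, c.salary FROM departments p JOIN staff c ON c.dept_id = p.id

Result:
id | name        | salary
---+-------------+-------
1  | Engineering | 103360
2  | Legal       | 164641
3  | Engineering | 108344
4  | Legal       | 43015 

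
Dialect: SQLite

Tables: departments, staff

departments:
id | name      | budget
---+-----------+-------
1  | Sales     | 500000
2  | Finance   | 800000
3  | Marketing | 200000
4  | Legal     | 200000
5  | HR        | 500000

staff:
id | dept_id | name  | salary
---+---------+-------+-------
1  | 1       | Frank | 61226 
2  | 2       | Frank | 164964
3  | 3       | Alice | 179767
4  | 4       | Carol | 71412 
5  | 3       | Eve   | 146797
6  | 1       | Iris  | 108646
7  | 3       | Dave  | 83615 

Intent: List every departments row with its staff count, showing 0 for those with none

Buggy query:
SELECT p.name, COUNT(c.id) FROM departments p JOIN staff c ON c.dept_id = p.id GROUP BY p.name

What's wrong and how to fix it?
Bug: INNER JOIN drops departments rows that have no matching staff rows

Fix: Use LEFT JOIN so parents without children still appear (COUNT(c.id) gives 0)

Corrected query:
SELECT p.name, COUNT(c.id) FROM departments p LEFT JOIN staff c ON c.dept_id = p.id GROUP BY p.name

Result:
name      | COUNT(c.id)
----------+------------
Finance   | 1          
HR        | 0          
Legal     | 1          
Marketing | 3          
Sales     | 2          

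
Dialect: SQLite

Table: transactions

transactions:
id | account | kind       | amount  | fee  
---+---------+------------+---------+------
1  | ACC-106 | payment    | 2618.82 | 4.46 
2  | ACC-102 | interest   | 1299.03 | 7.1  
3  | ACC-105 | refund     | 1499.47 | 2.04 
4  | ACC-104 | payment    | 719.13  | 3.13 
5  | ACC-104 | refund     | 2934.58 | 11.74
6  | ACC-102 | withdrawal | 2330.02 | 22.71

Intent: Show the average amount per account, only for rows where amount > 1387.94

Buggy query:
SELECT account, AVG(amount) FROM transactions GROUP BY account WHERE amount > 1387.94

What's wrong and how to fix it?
Bug: WHERE cannot follow GROUP BY

Fix: Place WHERE between FROM and GROUP BY

Corrected query:
SELECT account, AVG(amount) FROM transactions WHERE amount > 1387.94 GROUP BY account

Result:
account | AVG(amount)
--------+------------
ACC-102 | 2330.02    
ACC-104 | 2934.58    
ACC-105 | 1499.47    
ACC-106 | 2618.82    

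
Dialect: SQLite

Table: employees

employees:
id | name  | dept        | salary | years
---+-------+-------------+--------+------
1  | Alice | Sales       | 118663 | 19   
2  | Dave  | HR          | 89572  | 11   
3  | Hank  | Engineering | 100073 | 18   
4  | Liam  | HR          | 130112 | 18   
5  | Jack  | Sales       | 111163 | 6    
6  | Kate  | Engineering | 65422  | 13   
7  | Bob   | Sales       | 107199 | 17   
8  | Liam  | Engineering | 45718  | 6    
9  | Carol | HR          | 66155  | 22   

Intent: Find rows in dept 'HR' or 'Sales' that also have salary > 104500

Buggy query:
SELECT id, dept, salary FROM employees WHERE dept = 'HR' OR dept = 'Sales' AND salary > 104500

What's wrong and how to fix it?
Bug: Without parentheses, AND is evaluated before OR, so the salary filter only applies to the 'Sales' branch

Fix: Add parentheses around the OR so the AND applies to both alternatives

Corrected query:
SELECT id, dept, salary FROM employees WHERE (dept = 'HR' OR dept = 'Sales') AND salary > 104500

Result:
id | dept  | salary
---+-------+-------
1  | Sales | 118663
4  | HR    | 130112
5  | Sales | 111163
7  | Sales | 107199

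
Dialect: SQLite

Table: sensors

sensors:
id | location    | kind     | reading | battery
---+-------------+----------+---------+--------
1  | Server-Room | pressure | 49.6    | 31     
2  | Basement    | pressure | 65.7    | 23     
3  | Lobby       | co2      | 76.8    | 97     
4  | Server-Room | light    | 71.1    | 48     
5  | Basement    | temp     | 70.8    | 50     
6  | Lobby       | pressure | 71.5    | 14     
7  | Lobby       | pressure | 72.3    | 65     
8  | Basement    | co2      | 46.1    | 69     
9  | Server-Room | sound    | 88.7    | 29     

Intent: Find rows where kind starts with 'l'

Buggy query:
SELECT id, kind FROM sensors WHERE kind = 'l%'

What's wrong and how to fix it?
Bug: '=' compares the literal string including the % character; pattern matching needs LIKE

Fix: Replace '=' with LIKE so 'l%' is treated as a pattern

Corrected query:
SELECT id, kind FROM sensors WHERE kind LIKE 'l%'

Result:
id | kind 
---+------
4  | light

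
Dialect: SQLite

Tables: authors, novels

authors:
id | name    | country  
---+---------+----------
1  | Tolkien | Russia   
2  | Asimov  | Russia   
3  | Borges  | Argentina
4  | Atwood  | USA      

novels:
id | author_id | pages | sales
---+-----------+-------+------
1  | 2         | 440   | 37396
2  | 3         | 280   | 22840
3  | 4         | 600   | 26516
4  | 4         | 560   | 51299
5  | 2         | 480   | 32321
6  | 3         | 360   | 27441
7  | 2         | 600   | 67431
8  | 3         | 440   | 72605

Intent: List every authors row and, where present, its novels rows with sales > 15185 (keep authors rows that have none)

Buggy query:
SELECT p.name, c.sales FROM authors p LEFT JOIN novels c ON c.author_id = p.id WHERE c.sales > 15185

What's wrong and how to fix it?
Bug: Filtering c.sales in WHERE discards the NULL rows produced by LEFT JOIN, turning it into an inner join

Fix: Put 'c.sales > 15185' in the JOIN's ON clause instead of WHERE

Corrected query:
SELECT p.name, c.sales FROM authors p LEFT JOIN novels c ON c.author_id = p.id AND c.sales > 15185

Result:
name    | sales
--------+------
Tolkien | NULL 
Asimov  | 32321
Asimov  | 37396
Asimov  | 67431
Borges  | 22840
Borges  | 27441
Borges  | 72605
Atwood  | 26516
Atwood  | 51299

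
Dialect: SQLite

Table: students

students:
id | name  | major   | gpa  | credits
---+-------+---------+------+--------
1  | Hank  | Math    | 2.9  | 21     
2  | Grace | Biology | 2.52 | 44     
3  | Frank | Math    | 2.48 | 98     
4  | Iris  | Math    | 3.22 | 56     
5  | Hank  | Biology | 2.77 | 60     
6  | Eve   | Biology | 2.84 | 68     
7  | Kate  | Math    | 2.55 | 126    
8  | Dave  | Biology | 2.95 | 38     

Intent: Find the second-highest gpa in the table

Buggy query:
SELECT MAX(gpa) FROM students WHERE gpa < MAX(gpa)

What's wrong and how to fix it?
Bug: The inner MAX is an aggregate inside WHERE, which is not allowed

Fix: Compute the overall MAX in a subquery, then take MAX of rows below it

Corrected query:
SELECT MAX(gpa) FROM students WHERE gpa < (SELECT MAX(gpa) FROM students)

Result:
MAX(gpa)
--------
2.95    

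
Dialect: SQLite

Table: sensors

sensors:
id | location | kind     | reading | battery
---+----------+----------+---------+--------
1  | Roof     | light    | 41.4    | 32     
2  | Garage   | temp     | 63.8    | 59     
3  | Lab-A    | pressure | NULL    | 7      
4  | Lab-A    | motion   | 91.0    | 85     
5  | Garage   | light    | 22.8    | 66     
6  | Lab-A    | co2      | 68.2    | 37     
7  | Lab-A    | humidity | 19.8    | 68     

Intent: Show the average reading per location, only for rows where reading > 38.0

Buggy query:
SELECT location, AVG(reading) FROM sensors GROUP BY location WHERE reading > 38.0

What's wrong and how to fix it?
Bug: Row-level WHERE must come before GROUP BY in the clause order

Fix: Place WHERE between FROM and GROUP BY

Corrected query:
SELECT location, AVG(reading) FROM sensors WHERE reading > 38.0 GROUP BY location

Result:
location | AVG(reading)
---------+-------------
Garage   | 63.8        
Lab-A    | 79.6        
Roof     | 41.4        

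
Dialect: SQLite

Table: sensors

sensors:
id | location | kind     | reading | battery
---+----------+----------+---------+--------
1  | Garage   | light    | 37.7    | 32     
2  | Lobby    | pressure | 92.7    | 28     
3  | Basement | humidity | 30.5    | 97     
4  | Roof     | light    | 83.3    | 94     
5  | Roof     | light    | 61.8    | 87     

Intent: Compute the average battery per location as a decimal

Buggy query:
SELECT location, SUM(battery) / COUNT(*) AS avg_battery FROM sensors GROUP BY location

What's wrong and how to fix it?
Bug: Both operands are integers, so '/' performs integer division and truncates

Fix: Cast one side to REAL so the division keeps the fractional part

Corrected query:
SELECT location, SUM(battery) * 1.0 / COUNT(*) AS avg_battery FROM sensors GROUP BY location

Result:
location | avg_battery
---------+------------
Basement | 97         
Garage   | 32         
Lobby    | 28         
Roof     | 90.5       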